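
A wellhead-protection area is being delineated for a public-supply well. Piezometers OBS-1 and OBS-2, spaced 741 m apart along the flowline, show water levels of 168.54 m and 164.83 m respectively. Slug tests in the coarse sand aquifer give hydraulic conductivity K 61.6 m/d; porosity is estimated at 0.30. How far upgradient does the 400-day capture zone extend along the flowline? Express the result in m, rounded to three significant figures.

411 m

Hydraulic gradient i = (168.54 − 164.83) / 741 = 3.71 / 741 = 0.005007
q = Ki = 61.6 × 0.005007 = 0.3084 m/d
v = Ki/n = 61.6·0.005007/0.30 = 1.028 m/d
L = v × T = 1.028 × 400 = 411.2 m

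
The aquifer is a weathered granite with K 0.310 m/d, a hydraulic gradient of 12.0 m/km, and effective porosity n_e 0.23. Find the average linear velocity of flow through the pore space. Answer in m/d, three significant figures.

0.0162 m/d

q = Ki = 0.310 × 0.012 = 0.003720 m/d
v_s = q/n_e = 0.003720/0.23 = 0.01617 m/d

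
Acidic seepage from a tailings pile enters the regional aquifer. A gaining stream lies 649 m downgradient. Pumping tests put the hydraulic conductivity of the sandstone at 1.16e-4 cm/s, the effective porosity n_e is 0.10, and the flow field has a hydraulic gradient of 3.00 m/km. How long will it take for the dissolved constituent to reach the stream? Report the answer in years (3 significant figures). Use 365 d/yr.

591 years

K = 1.16e-4 cm/s × 864 = 0.1002 m/d
q = Ki = 0.1002 × 0.0030 = 3.007e-4 m/d
Average linear velocity = 3.007e-4 / 0.10 = 0.003007 m/d
t = L / v = 649 / 0.003007 = 215800 d
   = 215800 / 365 = 591 yr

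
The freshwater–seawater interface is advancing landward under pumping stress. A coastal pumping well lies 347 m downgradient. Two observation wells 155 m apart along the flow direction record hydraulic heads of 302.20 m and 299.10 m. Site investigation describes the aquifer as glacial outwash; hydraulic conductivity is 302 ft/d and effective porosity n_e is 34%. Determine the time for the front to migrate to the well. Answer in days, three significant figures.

Hydraulic gradient i = (302.20 − 299.10) / 155 = 3.10 / 155 = 0.02000
K = 302 ft/d × 0.3048 = 92.05 m/d
Darcy flux q = K·i = 92.05 × 0.02000 = 1.841 m/d
v = Ki/n = 92.05·0.02000/0.34 = 5.415 m/d
t = L / v = 347 / 5.415 = 64.09 d

64.1 days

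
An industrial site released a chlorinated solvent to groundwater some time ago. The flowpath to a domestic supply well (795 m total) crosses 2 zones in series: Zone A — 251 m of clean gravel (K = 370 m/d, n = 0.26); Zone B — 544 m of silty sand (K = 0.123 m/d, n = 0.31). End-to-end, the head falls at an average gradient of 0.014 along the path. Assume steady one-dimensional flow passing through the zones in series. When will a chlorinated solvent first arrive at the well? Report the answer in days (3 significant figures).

Steady 1-D flow in series ⇒ the Darcy flux q is identical in every zone and the zone head losses add (resistances L/K in series).
Σ(L/K) = 251/370 + 544/0.123 = 0.6784 + 4423 = 4423 d
K_eq = L_total / Σ(L/K) = 795 / 4423 = 0.1797 m/d
q = K_eq · i = 0.1797 × 0.014 = 0.002516 m/d (same in every zone)
Zone A: v = q/n = 0.002516/0.26 = 0.009677 m/d → t_A = 251/0.009677 = 25940 d
Zone B: v = q/n = 0.002516/0.31 = 0.008117 m/d → t_B = 544/0.008117 = 67020 d
Total t = 25940 + 67020 = 92960 d

93000 days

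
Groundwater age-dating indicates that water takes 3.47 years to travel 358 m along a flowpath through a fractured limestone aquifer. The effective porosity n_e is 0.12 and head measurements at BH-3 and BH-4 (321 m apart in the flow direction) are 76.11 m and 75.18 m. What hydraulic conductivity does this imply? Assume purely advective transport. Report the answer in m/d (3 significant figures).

11.7 m/d

Hydraulic gradient i = (76.11 − 75.18) / 321 = 0.93 / 321 = 0.002897
t = 3.47 years = 1267 d
v = L / t = 358 / 1267 = 0.2827 m/d
K = v · n / i = 0.2827 × 0.12 / 0.002897 = 11.7 m/d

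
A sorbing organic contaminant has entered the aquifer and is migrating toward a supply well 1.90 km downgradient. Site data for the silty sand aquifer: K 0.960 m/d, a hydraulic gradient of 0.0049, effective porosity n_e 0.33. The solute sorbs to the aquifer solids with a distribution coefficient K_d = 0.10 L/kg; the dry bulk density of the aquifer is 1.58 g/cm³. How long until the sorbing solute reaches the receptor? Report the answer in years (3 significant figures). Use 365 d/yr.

540 years

q = Ki = 0.960 × 0.0049 = 0.004704 m/d
Average linear velocity = 0.004704 / 0.33 = 0.01425 m/d
Retardation R = 1 + ρ_b·K_d/n = 1 + 1.58×0.10/0.33 = 1.479
Contaminant velocity v_c = v/R = 0.01425/1.479 = 0.009639 m/d
L = 1.90 km = 1900 m
t = L/v_c = 1900/0.009639 = 197100 d
   = 197100/365 = 540 yr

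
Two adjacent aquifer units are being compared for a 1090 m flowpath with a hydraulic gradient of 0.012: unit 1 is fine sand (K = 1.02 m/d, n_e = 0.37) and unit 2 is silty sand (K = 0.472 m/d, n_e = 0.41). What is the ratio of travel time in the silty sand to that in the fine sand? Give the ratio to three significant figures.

2.39

Unit 1 (fine sand): v = 1.02×0.012/0.37 = 0.03308 m/d, t = 1090/0.03308 = 32950 d
Unit 2 (silty sand): v = 0.472×0.012/0.41 = 0.01381 m/d, t = 1090/0.01381 = 78900 d
t(silty sand) / t(fine sand) = 78900/32950 = 2.39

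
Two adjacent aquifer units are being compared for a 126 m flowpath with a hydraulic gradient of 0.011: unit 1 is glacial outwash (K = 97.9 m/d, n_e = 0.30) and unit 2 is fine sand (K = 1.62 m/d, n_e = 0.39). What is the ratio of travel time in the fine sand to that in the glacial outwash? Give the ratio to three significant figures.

Unit 1 (glacial outwash): v = 97.9×0.011/0.30 = 3.590 m/d, t = 126/3.590 = 35.10 d
Unit 2 (fine sand): v = 1.62×0.011/0.39 = 0.04569 m/d, t = 126/0.04569 = 2758 d
t(fine sand) / t(glacial outwash) = 2758/35.10 = 78.6

78.6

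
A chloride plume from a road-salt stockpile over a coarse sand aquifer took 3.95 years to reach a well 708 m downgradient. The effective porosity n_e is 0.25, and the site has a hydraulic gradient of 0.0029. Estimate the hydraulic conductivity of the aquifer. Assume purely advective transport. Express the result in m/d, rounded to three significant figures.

t = 3.95 years = 1442 d
v = L / t = 708 / 1442 = 0.4911 m/d
K = v · n / i = 0.4911 × 0.25 / 0.0029 = 42.3 m/d

42.3 m/d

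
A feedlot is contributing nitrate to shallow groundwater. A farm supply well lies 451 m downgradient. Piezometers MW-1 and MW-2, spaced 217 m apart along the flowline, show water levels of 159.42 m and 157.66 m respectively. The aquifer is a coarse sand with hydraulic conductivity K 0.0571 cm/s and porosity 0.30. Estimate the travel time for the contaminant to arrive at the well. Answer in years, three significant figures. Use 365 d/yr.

Hydraulic gradient i = (159.42 − 157.66) / 217 = 1.76 / 217 = 0.008111
K = 0.0571 cm/s × 864 = 49.33 m/d
q = Ki = 49.33 × 0.008111 = 0.4001 m/d
Seepage velocity v = q / n = 0.4001 / 0.30 = 1.334 m/d
t = L / v = 451 / 1.334 = 338.1 d
   = 338.1 / 365 = 0.926 yr

0.926 years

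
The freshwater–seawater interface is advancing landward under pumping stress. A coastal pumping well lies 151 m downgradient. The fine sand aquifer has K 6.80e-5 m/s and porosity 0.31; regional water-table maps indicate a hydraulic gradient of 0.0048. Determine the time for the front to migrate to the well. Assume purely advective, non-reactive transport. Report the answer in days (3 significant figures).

K = 6.80e-5 m/s × 86400 s/d = 5.875 m/d
Darcy flux q = K·i = 5.875 × 0.0048 = 0.02820 m/d
v = Ki/n = 5.875·0.0048/0.31 = 0.09097 m/d
t = L / v = 151 / 0.09097 = 1660 d

1660 days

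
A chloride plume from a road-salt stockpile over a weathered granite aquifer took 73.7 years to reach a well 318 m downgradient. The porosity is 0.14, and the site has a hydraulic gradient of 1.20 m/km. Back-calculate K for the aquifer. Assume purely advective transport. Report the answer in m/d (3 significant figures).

1.38 m/d

t = 73.7 years = 26900 d
v = L / t = 318 / 26900 = 0.01182 m/d
K = v · n / i = 0.01182 × 0.14 / 0.0012 = 1.38 m/d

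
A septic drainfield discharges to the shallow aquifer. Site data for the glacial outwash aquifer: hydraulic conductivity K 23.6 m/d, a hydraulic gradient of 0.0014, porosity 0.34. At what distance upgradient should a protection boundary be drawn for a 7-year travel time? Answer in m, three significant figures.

248 m

Specific discharge q = 23.6 × 0.0014 = 0.03304 m/d
Seepage velocity v = q / n = 0.03304 / 0.34 = 0.09718 m/d
T = 7 yr × 365 = 2555 d
L = v × T = 0.09718 × 2555 = 248.3 m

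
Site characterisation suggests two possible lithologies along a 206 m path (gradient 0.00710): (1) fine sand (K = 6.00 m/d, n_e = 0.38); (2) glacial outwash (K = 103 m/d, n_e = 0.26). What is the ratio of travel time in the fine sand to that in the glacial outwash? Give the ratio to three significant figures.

Unit 1 (fine sand): v = 6.00×0.0071/0.38 = 0.1121 m/d, t = 206/0.1121 = 1838 d
Unit 2 (glacial outwash): v = 103×0.0071/0.26 = 2.813 m/d, t = 206/2.813 = 73.24 d
t(fine sand) / t(glacial outwash) = 1838/73.24 = 25.1

25.1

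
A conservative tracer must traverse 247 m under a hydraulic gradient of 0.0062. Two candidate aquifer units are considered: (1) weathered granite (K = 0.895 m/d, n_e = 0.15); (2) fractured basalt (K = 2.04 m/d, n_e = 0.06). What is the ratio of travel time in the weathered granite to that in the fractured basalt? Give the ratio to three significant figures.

5.70

Unit 1 (weathered granite): v = 0.895×0.0062/0.15 = 0.03699 m/d, t = 247/0.03699 = 6677 d
Unit 2 (fractured basalt): v = 2.04×0.0062/0.06 = 0.2108 m/d, t = 247/0.2108 = 1172 d
t(weathered granite) / t(fractured basalt) = 6677/1172 = 5.70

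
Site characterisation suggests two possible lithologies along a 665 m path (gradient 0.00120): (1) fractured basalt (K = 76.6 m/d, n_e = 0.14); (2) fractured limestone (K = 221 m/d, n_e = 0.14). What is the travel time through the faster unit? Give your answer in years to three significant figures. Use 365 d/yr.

Unit 1 (fractured basalt): v = 76.6×0.0012/0.14 = 0.6566 m/d, t = 665/0.6566 = 1013 d
Unit 2 (fractured limestone): v = 221×0.0012/0.14 = 1.894 m/d, t = 665/1.894 = 351.1 d
Faster: 351.1 d / 365 = 0.962 yr

0.962 years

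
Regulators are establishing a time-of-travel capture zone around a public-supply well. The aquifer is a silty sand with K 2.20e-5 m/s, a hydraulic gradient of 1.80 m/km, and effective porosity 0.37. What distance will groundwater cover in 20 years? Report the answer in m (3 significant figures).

67.5 m

K = 2.20e-5 m/s × 86400 s/d = 1.901 m/d
q = Ki = 1.901 × 0.0018 = 0.003421 m/d
Average linear velocity = 0.003421 / 0.37 = 0.009247 m/d
T = 20 yr × 365 = 7300 d
L = v × T = 0.009247 × 7300 = 67.50 m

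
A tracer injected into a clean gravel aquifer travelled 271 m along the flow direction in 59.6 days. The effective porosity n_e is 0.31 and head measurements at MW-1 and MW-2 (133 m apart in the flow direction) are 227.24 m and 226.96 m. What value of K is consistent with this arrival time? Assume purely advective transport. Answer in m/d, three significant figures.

Hydraulic gradient i = (227.24 − 226.96) / 133 = 0.28 / 133 = 0.002105
v = L / t = 271 / 59.6 = 4.547 m/d
K = v · n / i = 4.547 × 0.31 / 0.002105 = 670 m/d

670 m/d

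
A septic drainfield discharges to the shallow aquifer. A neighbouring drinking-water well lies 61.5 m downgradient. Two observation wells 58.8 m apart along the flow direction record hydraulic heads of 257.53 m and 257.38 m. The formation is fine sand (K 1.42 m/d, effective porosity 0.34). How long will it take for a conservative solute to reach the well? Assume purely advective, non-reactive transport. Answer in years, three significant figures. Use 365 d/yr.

Hydraulic gradient i = (257.53 − 257.38) / 58.8 = 0.15 / 58.8 = 0.002551
Darcy flux q = K·i = 1.42 × 0.002551 = 0.003622 m/d
v = Ki/n = 1.42·0.002551/0.34 = 0.01065 m/d
t = L / v = 61.5 / 0.01065 = 5772 d
   = 5772 / 365 = 15.8 yr

15.8 years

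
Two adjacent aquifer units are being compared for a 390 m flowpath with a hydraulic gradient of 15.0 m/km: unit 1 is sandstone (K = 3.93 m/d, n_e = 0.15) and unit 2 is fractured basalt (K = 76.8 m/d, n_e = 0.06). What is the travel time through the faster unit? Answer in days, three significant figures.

20.3 days

Unit 1 (sandstone): v = 3.93×0.015/0.15 = 0.3930 m/d, t = 390/0.3930 = 992.4 d
Unit 2 (fractured basalt): v = 76.8×0.015/0.06 = 19.20 m/d, t = 390/19.20 = 20.31 d
Faster unit: t = 20.3 d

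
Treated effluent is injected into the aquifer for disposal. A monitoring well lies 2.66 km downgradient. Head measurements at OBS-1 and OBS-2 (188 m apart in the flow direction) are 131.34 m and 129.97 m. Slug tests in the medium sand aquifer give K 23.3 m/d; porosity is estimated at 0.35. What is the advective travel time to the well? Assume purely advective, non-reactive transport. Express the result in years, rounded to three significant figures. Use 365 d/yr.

15.0 years

Hydraulic gradient i = (131.34 − 129.97) / 188 = 1.37 / 188 = 0.007287
Specific discharge q = 23.3 × 0.007287 = 0.1698 m/d
v = Ki/n = 23.3·0.007287/0.35 = 0.4851 m/d
L = 2.66 km = 2660 m
t = L / v = 2660 / 0.4851 = 5483 d
   = 5483 / 365 = 15.0 yr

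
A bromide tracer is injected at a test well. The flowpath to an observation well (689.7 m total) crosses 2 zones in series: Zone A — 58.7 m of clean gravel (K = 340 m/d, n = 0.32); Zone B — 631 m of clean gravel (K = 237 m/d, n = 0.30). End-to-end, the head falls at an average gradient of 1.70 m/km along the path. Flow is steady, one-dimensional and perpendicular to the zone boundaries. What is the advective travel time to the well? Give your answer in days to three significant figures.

Steady 1-D flow in series ⇒ the Darcy flux q is identical in every zone and the zone head losses add (resistances L/K in series).
Σ(L/K) = 58.7/340 + 631/237 = 0.1726 + 2.662 = 2.835 d
K_eq = L_total / Σ(L/K) = 689.7 / 2.835 = 243.3 m/d
q = K_eq · i = 243.3 × 0.0017 = 0.4136 m/d (same in every zone)
Zone A: v = q/n = 0.4136/0.32 = 1.292 m/d → t_A = 58.7/1.292 = 45.42 d
Zone B: v = q/n = 0.4136/0.30 = 1.379 m/d → t_B = 631/1.379 = 457.7 d
Total t = 45.42 + 457.7 = 503.1 d

503 days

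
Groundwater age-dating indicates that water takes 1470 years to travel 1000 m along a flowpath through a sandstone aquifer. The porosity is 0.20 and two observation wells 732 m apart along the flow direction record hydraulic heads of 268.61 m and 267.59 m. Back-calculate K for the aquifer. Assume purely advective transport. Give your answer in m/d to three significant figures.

0.268 m/d

Hydraulic gradient i = (268.61 − 267.59) / 732 = 1.02 / 732 = 0.001393
t = 1470 years = 536600 d
v = L / t = 1000 / 536600 = 0.001864 m/d
K = v · n / i = 0.001864 × 0.20 / 0.001393 = 0.268 m/d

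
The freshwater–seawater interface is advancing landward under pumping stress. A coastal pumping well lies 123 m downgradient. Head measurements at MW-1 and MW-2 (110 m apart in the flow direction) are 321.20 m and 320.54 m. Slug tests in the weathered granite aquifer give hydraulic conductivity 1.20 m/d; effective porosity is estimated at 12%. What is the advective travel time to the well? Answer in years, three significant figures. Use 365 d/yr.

5.62 years

Hydraulic gradient i = (321.20 − 320.54) / 110 = 0.66 / 110 = 0.006000
q = Ki = 1.20 × 0.006000 = 0.007200 m/d
Seepage velocity v = q / n = 0.007200 / 0.12 = 0.06000 m/d
t = L / v = 123 / 0.06000 = 2050 d
   = 2050 / 365 = 5.62 yr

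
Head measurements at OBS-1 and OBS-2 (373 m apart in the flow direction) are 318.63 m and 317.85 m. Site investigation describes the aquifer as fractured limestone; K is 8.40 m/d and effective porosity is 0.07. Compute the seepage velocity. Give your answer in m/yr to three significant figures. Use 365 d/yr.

91.6 m/yr

Hydraulic gradient i = (318.63 − 317.85) / 373 = 0.78 / 373 = 0.002091
Specific discharge q = 8.40 × 0.002091 = 0.01757 m/d
Seepage velocity v = q / n = 0.01757 / 0.07 = 0.2509 m/d
   = 0.2509 × 365 = 91.6 m/yr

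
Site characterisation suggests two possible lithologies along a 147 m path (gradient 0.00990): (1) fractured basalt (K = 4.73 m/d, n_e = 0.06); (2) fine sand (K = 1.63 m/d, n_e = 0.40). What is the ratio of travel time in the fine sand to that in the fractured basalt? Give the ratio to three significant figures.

Unit 1 (fractured basalt): v = 4.73×0.0099/0.06 = 0.7805 m/d, t = 147/0.7805 = 188.4 d
Unit 2 (fine sand): v = 1.63×0.0099/0.40 = 0.04034 m/d, t = 147/0.04034 = 3644 d
t(fine sand) / t(fractured basalt) = 3644/188.4 = 19.3

19.3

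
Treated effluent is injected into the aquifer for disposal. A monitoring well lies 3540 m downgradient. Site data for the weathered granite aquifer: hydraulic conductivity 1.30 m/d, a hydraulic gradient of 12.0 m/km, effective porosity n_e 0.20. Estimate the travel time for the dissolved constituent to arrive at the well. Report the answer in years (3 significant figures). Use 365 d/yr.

Specific discharge q = 1.30 × 0.012 = 0.01560 m/d
Seepage velocity v = q / n = 0.01560 / 0.20 = 0.07800 m/d
t = L / v = 3540 / 0.07800 = 45380 d
   = 45380 / 365 = 124 yr

124 years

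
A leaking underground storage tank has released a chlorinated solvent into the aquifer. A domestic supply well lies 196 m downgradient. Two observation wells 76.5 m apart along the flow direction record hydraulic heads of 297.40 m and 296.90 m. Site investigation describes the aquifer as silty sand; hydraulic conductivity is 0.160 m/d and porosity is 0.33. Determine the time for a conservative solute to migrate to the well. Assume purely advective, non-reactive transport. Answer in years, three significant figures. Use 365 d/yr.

Hydraulic gradient i = (297.40 − 296.90) / 76.5 = 0.50 / 76.5 = 0.006536
Specific discharge q = 0.160 × 0.006536 = 0.001046 m/d
Average linear velocity = 0.001046 / 0.33 = 0.003169 m/d
t = L / v = 196 / 0.003169 = 61850 d
   = 61850 / 365 = 169 yr

169 years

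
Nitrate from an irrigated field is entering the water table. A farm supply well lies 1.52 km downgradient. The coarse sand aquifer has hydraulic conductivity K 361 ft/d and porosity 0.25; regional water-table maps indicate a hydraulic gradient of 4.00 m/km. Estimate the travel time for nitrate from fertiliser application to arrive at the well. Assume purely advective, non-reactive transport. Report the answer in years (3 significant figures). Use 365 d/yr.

2.37 years

K = 361 ft/d × 0.3048 = 110.0 m/d
q = Ki = 110.0 × 0.0040 = 0.4401 m/d
Seepage velocity v = q / n = 0.4401 / 0.25 = 1.761 m/d
L = 1.52 km = 1520 m
t = L / v = 1520 / 1.761 = 863.4 d
   = 863.4 / 365 = 2.37 yr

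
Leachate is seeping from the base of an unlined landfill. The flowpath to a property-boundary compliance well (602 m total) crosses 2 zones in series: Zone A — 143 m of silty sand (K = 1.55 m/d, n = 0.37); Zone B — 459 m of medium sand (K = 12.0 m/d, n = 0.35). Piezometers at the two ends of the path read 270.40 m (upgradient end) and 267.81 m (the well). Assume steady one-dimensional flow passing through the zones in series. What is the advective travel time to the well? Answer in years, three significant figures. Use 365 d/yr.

Total head drop ΔH = 270.40 − 267.81 = 2.59 m
Steady 1-D flow in series ⇒ the Darcy flux q is identical in every zone and the zone head losses add (resistances L/K in series).
Σ(L/K) = 143/1.55 + 459/12.0 = 92.26 + 38.25 = 130.5 d
q = ΔH / Σ(L/K) = 2.59 / 130.5 = 0.01985 m/d (same in every zone)
Zone A: v = q/n = 0.01985/0.37 = 0.05364 m/d → t_A = 143/0.05364 = 2666 d
Zone B: v = q/n = 0.01985/0.35 = 0.05670 m/d → t_B = 459/0.05670 = 8095 d
Total t = 2666 + 8095 = 10760 d
   = 10760 / 365 = 29.5 yr

29.5 years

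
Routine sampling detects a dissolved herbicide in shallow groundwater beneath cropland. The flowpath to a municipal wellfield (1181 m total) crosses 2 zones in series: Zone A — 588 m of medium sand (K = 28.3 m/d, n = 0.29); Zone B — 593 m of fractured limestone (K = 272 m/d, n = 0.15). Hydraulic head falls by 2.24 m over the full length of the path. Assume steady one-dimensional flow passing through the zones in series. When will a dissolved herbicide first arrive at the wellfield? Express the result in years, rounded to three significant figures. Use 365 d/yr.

7.29 years

Steady 1-D flow in series ⇒ the Darcy flux q is identical in every zone and the zone head losses add (resistances L/K in series).
Σ(L/K) = 588/28.3 + 593/272 = 20.78 + 2.180 = 22.96 d
q = ΔH / Σ(L/K) = 2.24 / 22.96 = 0.09757 m/d (same in every zone)
Zone A: v = q/n = 0.09757/0.29 = 0.3365 m/d → t_A = 588/0.3365 = 1748 d
Zone B: v = q/n = 0.09757/0.15 = 0.6505 m/d → t_B = 593/0.6505 = 911.6 d
Total t = 1748 + 911.6 = 2659 d
   = 2659 / 365 = 7.29 yr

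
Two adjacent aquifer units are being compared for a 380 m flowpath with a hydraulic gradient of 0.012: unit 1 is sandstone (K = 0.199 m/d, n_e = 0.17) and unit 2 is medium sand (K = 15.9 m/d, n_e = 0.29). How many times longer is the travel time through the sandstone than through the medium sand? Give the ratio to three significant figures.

Unit 1 (sandstone): v = 0.199×0.012/0.17 = 0.01405 m/d, t = 380/0.01405 = 27050 d
Unit 2 (medium sand): v = 15.9×0.012/0.29 = 0.6579 m/d, t = 380/0.6579 = 577.6 d
t(sandstone) / t(medium sand) = 27050/577.6 = 46.8

46.8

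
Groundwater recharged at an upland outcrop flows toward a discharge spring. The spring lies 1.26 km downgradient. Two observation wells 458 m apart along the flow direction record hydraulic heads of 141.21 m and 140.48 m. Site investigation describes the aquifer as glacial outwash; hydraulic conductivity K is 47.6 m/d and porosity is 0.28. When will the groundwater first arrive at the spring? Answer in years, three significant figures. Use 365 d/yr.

12.7 years

Hydraulic gradient i = (141.21 − 140.48) / 458 = 0.73 / 458 = 0.001594
q = Ki = 47.6 × 0.001594 = 0.07587 m/d
Average linear velocity = 0.07587 / 0.28 = 0.2710 m/d
L = 1.26 km = 1260 m
t = L / v = 1260 / 0.2710 = 4650 d
   = 4650 / 365 = 12.7 yr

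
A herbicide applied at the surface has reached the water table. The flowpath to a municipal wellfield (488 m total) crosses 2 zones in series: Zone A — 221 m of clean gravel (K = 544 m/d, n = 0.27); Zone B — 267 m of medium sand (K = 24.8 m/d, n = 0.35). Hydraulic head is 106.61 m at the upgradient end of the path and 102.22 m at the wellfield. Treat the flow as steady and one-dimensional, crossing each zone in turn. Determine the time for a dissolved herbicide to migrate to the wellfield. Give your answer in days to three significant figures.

390 days

Total head drop ΔH = 106.61 − 102.22 = 4.39 m
Steady 1-D flow in series ⇒ the Darcy flux q is identical in every zone and the zone head losses add (resistances L/K in series).
Σ(L/K) = 221/544 + 267/24.8 = 0.4063 + 10.77 = 11.17 d
q = ΔH / Σ(L/K) = 4.39 / 11.17 = 0.3929 m/d (same in every zone)
Zone A: v = q/n = 0.3929/0.27 = 1.455 m/d → t_A = 221/1.455 = 151.9 d
Zone B: v = q/n = 0.3929/0.35 = 1.123 m/d → t_B = 267/1.123 = 237.8 d
Total t = 151.9 + 237.8 = 389.7 d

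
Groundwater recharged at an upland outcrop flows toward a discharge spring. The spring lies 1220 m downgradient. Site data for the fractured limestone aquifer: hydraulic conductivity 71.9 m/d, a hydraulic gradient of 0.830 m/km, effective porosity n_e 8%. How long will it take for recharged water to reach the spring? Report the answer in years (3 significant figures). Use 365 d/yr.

q = Ki = 71.9 × 8.3e-4 = 0.05968 m/d
Seepage velocity v = q / n = 0.05968 / 0.08 = 0.7460 m/d
t = L / v = 1220 / 0.7460 = 1635 d
   = 1635 / 365 = 4.48 yr

4.48 years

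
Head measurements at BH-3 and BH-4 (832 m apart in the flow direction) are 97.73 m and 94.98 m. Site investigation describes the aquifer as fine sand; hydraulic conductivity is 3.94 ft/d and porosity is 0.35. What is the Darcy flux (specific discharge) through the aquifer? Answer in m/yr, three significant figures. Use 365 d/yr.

Hydraulic gradient i = (97.73 − 94.98) / 832 = 2.75 / 832 = 0.003305
K = 3.94 ft/d × 0.3048 = 1.201 m/d
q = Ki = 1.201 × 0.003305 = 0.003969 m/d
   = 0.003969 × 365 = 1.45 m/yr

1.45 m/yr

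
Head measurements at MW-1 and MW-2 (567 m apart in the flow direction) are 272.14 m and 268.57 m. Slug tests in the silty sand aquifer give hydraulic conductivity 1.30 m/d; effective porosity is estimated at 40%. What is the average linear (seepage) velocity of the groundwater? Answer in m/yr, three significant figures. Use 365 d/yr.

7.47 m/yr

Hydraulic gradient i = (272.14 − 268.57) / 567 = 3.57 / 567 = 0.006296
Darcy flux q = K·i = 1.30 × 0.006296 = 0.008185 m/d
Average linear velocity = 0.008185 / 0.40 = 0.02046 m/d
   = 0.02046 × 365 = 7.47 m/yr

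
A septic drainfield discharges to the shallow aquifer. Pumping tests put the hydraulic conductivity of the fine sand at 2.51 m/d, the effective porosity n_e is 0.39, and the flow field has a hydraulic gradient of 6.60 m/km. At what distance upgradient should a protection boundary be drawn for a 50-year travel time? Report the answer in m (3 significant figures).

775 m

Specific discharge q = 2.51 × 0.0066 = 0.01657 m/d
v_s = q/n_e = 0.01657/0.39 = 0.04248 m/d
T = 50 yr × 365 = 18250 d
L = v × T = 0.04248 × 18250 = 775.2 m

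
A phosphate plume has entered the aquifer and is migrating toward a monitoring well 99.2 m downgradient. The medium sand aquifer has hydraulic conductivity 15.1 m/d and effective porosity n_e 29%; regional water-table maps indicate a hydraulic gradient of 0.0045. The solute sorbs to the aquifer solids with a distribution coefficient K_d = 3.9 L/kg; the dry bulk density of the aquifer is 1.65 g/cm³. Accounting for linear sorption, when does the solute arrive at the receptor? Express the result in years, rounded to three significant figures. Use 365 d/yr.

Specific discharge q = 15.1 × 0.0045 = 0.06795 m/d
v_s = q/n_e = 0.06795/0.29 = 0.2343 m/d
Retardation R = 1 + ρ_b·K_d/n = 1 + 1.65×3.9/0.29 = 23.19
Contaminant velocity v_c = v/R = 0.2343/23.19 = 0.01010 m/d
t = L/v_c = 99.2/0.01010 = 9818 d
   = 9818/365 = 26.9 yr

26.9 years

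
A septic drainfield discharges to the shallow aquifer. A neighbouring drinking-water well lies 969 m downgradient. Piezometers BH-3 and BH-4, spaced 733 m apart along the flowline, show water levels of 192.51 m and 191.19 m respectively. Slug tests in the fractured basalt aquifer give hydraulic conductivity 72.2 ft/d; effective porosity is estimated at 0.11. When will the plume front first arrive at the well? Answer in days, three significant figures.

Hydraulic gradient i = (192.51 − 191.19) / 733 = 1.32 / 733 = 0.001801
K = 72.2 ft/d × 0.3048 = 22.01 m/d
q = Ki = 22.01 × 0.001801 = 0.03963 m/d
v = Ki/n = 22.01·0.001801/0.11 = 0.3603 m/d
t = L / v = 969 / 0.3603 = 2690 d

2690 days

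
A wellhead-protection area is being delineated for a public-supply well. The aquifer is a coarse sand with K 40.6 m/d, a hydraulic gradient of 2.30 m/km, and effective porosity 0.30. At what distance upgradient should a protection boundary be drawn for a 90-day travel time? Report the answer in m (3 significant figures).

q = Ki = 40.6 × 0.0023 = 0.09338 m/d
v = Ki/n = 40.6·0.0023/0.30 = 0.3113 m/d
L = v × T = 0.3113 × 90 = 28.01 m

28.0 m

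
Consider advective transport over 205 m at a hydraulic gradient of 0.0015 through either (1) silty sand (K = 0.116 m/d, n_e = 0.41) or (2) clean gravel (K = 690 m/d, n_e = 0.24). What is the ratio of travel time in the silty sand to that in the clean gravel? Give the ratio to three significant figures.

10200

Unit 1 (silty sand): v = 0.116×0.0015/0.41 = 4.244e-4 m/d, t = 205/4.244e-4 = 483000 d
Unit 2 (clean gravel): v = 690×0.0015/0.24 = 4.313 m/d, t = 205/4.313 = 47.54 d
t(silty sand) / t(clean gravel) = 483000/47.54 = 10200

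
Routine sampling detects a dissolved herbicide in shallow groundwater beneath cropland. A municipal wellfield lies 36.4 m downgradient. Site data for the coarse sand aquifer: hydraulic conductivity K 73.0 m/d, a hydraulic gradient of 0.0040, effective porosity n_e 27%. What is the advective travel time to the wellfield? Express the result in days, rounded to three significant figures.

Darcy flux q = K·i = 73.0 × 0.0040 = 0.2920 m/d
Average linear velocity = 0.2920 / 0.27 = 1.081 m/d
t = L / v = 36.4 / 1.081 = 33.66 d

33.7 days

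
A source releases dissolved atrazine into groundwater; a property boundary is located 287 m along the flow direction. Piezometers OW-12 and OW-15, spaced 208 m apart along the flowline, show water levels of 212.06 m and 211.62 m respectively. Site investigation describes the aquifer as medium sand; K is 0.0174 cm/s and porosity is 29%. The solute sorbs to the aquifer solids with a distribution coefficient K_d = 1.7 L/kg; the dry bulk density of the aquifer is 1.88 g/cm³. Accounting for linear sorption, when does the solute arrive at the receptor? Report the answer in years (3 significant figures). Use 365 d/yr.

86.2 years

Hydraulic gradient i = (212.06 − 211.62) / 208 = 0.44 / 208 = 0.002115
K = 0.0174 cm/s × 864 = 15.03 m/d
Darcy flux q = K·i = 15.03 × 0.002115 = 0.03180 m/d
Average linear velocity = 0.03180 / 0.29 = 0.1097 m/d
Retardation R = 1 + ρ_b·K_d/n = 1 + 1.88×1.7/0.29 = 12.02
Contaminant velocity v_c = v/R = 0.1097/12.02 = 0.009123 m/d
t = L/v_c = 287/0.009123 = 31460 d
   = 31460/365 = 86.2 yr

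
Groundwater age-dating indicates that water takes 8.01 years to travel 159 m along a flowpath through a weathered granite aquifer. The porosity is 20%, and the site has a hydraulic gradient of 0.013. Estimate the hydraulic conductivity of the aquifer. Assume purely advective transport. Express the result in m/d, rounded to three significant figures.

0.837 m/d

t = 8.01 years = 2924 d
v = L / t = 159 / 2924 = 0.05438 m/d
K = v · n / i = 0.05438 × 0.20 / 0.013 = 0.837 m/d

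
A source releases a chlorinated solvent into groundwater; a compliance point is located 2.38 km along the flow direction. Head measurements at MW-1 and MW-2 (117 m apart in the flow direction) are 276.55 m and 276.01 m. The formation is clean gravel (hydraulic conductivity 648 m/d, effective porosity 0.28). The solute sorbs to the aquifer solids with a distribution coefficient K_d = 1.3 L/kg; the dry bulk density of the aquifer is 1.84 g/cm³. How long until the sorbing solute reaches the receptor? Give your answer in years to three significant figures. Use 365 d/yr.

Hydraulic gradient i = (276.55 − 276.01) / 117 = 0.54 / 117 = 0.004615
Specific discharge q = 648 × 0.004615 = 2.991 m/d
Seepage velocity v = q / n = 2.991 / 0.28 = 10.68 m/d
Retardation R = 1 + ρ_b·K_d/n = 1 + 1.84×1.3/0.28 = 9.543
Contaminant velocity v_c = v/R = 10.68/9.543 = 1.119 m/d
L = 2.38 km = 2380 m
t = L/v_c = 2380/1.119 = 2126 d
   = 2126/365 = 5.83 yr

5.83 years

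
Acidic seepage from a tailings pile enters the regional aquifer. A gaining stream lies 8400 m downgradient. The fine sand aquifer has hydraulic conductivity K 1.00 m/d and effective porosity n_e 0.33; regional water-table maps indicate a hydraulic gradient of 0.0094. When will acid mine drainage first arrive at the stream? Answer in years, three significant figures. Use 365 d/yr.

808 years

Darcy flux q = K·i = 1.00 × 0.0094 = 0.009400 m/d
Average linear velocity = 0.009400 / 0.33 = 0.02848 m/d
t = L / v = 8400 / 0.02848 = 294900 d
   = 294900 / 365 = 808 yr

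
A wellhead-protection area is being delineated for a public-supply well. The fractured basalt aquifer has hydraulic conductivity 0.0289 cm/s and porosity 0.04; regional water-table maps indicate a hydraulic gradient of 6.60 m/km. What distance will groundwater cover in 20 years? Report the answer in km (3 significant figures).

30.1 km

K = 0.0289 cm/s × 864 = 24.97 m/d
Specific discharge q = 24.97 × 0.0066 = 0.1648 m/d
v_s = q/n_e = 0.1648/0.04 = 4.120 m/d
T = 20 yr × 365 = 7300 d
L = v × T = 4.120 × 7300 = 30080 m
   = 30.1 km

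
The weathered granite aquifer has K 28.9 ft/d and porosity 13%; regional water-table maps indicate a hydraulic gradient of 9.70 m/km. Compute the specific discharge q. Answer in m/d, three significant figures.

0.0854 m/d

K = 28.9 ft/d × 0.3048 = 8.809 m/d
q = Ki = 8.809 × 0.0097 = 0.08544 m/d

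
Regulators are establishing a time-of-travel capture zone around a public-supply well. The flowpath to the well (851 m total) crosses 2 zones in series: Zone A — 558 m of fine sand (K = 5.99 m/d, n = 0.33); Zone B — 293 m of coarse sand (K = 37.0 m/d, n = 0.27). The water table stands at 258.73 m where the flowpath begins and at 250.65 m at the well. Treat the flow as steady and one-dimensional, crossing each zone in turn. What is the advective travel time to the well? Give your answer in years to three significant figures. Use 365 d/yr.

Total head drop ΔH = 258.73 − 250.65 = 8.08 m
Steady 1-D flow in series ⇒ the Darcy flux q is identical in every zone and the zone head losses add (resistances L/K in series).
Σ(L/K) = 558/5.99 + 293/37.0 = 93.16 + 7.919 = 101.1 d
q = ΔH / Σ(L/K) = 8.08 / 101.1 = 0.07994 m/d (same in every zone)
Zone A: v = q/n = 0.07994/0.33 = 0.2422 m/d → t_A = 558/0.2422 = 2303 d
Zone B: v = q/n = 0.07994/0.27 = 0.2961 m/d → t_B = 293/0.2961 = 989.6 d
Total t = 2303 + 989.6 = 3293 d
   = 3293 / 365 = 9.02 yr

9.02 years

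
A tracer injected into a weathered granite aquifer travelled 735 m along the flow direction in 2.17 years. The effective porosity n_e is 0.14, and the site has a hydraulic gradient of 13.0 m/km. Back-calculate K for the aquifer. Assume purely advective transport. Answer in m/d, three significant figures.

9.99 m/d

t = 2.17 years = 792.1 d
v = L / t = 735 / 792.1 = 0.9280 m/d
K = v · n / i = 0.9280 × 0.14 / 0.013 = 9.99 m/d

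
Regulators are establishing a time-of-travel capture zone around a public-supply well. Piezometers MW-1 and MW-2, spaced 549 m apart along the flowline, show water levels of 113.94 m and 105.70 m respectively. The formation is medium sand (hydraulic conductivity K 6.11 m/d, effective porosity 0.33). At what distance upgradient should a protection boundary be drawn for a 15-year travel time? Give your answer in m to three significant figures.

Hydraulic gradient i = (113.94 − 105.70) / 549 = 8.24 / 549 = 0.01501
Specific discharge q = 6.11 × 0.01501 = 0.09171 m/d
Seepage velocity v = q / n = 0.09171 / 0.33 = 0.2779 m/d
T = 15 yr × 365 = 5475 d
L = v × T = 0.2779 × 5475 = 1521 m

1520 m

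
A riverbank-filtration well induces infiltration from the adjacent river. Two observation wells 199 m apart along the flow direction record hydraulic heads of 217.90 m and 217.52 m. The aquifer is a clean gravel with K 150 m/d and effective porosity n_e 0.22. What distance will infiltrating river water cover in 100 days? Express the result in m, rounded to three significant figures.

130 m

Hydraulic gradient i = (217.90 − 217.52) / 199 = 0.38 / 199 = 0.001910
Darcy flux q = K·i = 150 × 0.001910 = 0.2864 m/d
v = Ki/n = 150·0.001910/0.22 = 1.302 m/d
L = v × T = 1.302 × 100 = 130.2 m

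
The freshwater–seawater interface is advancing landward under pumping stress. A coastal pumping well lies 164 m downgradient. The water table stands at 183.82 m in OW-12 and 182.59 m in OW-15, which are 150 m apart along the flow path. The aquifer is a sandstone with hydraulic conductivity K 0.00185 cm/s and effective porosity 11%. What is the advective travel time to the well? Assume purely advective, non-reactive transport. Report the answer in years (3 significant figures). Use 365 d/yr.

Hydraulic gradient i = (183.82 − 182.59) / 150 = 1.23 / 150 = 0.008200
K = 0.00185 cm/s × 864 = 1.598 m/d
q = Ki = 1.598 × 0.008200 = 0.01311 m/d
v = Ki/n = 1.598·0.008200/0.11 = 0.1192 m/d
t = L / v = 164 / 0.1192 = 1376 d
   = 1376 / 365 = 3.77 yr

3.77 years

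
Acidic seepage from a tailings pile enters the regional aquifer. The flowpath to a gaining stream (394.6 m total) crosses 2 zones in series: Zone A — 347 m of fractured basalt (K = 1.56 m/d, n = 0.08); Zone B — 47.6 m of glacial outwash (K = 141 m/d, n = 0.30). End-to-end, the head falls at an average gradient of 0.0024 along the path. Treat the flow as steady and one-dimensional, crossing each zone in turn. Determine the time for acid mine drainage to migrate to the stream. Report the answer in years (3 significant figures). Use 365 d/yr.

27.1 years

Steady 1-D flow in series ⇒ the Darcy flux q is identical in every zone and the zone head losses add (resistances L/K in series).
Σ(L/K) = 347/1.56 + 47.6/141 = 222.4 + 0.3376 = 222.8 d
K_eq = L_total / Σ(L/K) = 394.6 / 222.8 = 1.771 m/d
q = K_eq · i = 1.771 × 0.0024 = 0.004251 m/d (same in every zone)
Zone A: v = q/n = 0.004251/0.08 = 0.05314 m/d → t_A = 347/0.05314 = 6530 d
Zone B: v = q/n = 0.004251/0.30 = 0.01417 m/d → t_B = 47.6/0.01417 = 3359 d
Total t = 6530 + 3359 = 9889 d
   = 9889 / 365 = 27.1 yr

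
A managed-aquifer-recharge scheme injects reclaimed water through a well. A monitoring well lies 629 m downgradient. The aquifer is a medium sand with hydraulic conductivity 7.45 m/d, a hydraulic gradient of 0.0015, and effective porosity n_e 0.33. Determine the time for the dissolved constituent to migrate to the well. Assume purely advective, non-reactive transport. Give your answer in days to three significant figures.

18600 days

Specific discharge q = 7.45 × 0.0015 = 0.01118 m/d
Average linear velocity = 0.01118 / 0.33 = 0.03386 m/d
t = L / v = 629 / 0.03386 = 18570 d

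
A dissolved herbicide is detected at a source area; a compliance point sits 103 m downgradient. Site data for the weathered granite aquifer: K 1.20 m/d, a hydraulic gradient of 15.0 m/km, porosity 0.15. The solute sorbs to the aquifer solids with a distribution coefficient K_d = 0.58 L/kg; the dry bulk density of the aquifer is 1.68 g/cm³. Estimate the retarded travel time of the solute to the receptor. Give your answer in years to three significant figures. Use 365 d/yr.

17.6 years

Darcy flux q = K·i = 1.20 × 0.015 = 0.01800 m/d
v_s = q/n_e = 0.01800/0.15 = 0.1200 m/d
Retardation R = 1 + ρ_b·K_d/n = 1 + 1.68×0.58/0.15 = 7.496
Contaminant velocity v_c = v/R = 0.1200/7.496 = 0.01601 m/d
t = L/v_c = 103/0.01601 = 6434 d
   = 6434/365 = 17.6 yr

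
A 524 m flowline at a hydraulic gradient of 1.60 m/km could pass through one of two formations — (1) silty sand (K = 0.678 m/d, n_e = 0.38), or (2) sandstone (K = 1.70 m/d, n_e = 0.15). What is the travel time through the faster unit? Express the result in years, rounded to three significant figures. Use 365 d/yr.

Unit 1 (silty sand): v = 0.678×0.0016/0.38 = 0.002855 m/d, t = 524/0.002855 = 183600 d
Unit 2 (sandstone): v = 1.70×0.0016/0.15 = 0.01813 m/d, t = 524/0.01813 = 28900 d
Faster: 28900 d / 365 = 79.2 yr

79.2 years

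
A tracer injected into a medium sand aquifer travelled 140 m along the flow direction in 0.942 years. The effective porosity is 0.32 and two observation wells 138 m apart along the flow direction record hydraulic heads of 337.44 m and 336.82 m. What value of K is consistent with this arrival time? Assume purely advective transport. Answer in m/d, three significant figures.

29.0 m/d

Hydraulic gradient i = (337.44 − 336.82) / 138 = 0.62 / 138 = 0.004493
t = 0.942 years = 343.8 d
v = L / t = 140 / 343.8 = 0.4072 m/d
K = v · n / i = 0.4072 × 0.32 / 0.004493 = 29.0 m/d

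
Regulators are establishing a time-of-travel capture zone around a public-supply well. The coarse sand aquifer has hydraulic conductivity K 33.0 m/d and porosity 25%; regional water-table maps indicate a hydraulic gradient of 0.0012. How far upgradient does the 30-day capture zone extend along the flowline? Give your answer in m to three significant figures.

4.75 m

Darcy flux q = K·i = 33.0 × 0.0012 = 0.03960 m/d
Average linear velocity = 0.03960 / 0.25 = 0.1584 m/d
L = v × T = 0.1584 × 30 = 4.752 m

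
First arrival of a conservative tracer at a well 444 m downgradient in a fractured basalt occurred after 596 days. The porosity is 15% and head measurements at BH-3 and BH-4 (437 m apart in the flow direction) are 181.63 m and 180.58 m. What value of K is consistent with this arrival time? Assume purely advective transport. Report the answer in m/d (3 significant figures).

Hydraulic gradient i = (181.63 − 180.58) / 437 = 1.05 / 437 = 0.002403
v = L / t = 444 / 596 = 0.7450 m/d
K = v · n / i = 0.7450 × 0.15 / 0.002403 = 46.5 m/d

46.5 m/d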